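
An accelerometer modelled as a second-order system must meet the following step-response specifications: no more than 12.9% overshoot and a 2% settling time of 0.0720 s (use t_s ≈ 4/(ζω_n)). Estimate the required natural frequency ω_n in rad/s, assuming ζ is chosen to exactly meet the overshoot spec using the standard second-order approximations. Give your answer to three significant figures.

ω_n ≈ 102 rad/s

Inverting the overshoot relation: ζ = |ln 0.129|/√(π² + ln²0.129) = 0.546.
Then ω_n = 4/(ζ t_s) = 4/(0.546 × 0.0720) = 102 rad/s.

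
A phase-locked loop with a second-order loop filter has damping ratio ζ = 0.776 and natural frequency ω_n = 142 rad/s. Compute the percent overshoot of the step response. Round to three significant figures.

For an underdamped second-order system, %OS = 100·exp(−πζ/√(1−ζ²)).
πζ/√(1−ζ²) = π·0.776/√(1−0.602) = 3.865, so %OS = 100·e^(−3.865) = 2.10%.

%OS ≈ 2.10%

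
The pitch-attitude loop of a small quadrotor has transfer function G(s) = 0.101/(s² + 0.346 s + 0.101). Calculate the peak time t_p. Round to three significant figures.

t_p ≈ 11.8 s

ω_n = √0.101 = 0.318 rad/s; ζ = 0.346/(2·0.318) = 0.544.
ω_d = 0.318·√(1 − 0.544²) = 0.267 rad/s. Then t_p = π/ω_d = 11.8 s.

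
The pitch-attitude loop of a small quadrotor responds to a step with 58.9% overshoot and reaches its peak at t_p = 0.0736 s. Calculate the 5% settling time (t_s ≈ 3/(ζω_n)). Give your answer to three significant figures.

t_s ≈ 0.417 s

ζ from %OS: ζ = |ln 0.589|/√(π²+ln²0.589) = 0.166.
From t_p = π/ω_d, ω_d = π/0.0736 = 42.7 rad/s, so ω_n = ω_d/√(1−ζ²) = 43.3 rad/s.
t_s ≈ 3/(ζω_n) = 3/(0.166·43.3) = 0.417 s.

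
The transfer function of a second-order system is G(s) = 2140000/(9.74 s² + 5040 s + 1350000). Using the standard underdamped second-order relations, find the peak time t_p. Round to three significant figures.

Dividing through by 9.74: denominator becomes s² + 517.5 s + 138600.
So ω_n = √138600 = 372 rad/s and ζ = 517.5/(2·372) = 0.695.
ω_d = 372·√(1 − 0.695²) = 268 rad/s. t_p = π/ω_d = 0.0117 s.

t_p ≈ 0.0117 s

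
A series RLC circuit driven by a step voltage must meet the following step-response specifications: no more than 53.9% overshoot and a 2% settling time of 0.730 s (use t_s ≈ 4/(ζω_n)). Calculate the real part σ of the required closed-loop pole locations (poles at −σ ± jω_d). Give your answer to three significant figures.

The settling-time spec alone fixes σ = ζω_n = 4/t_s = 4/0.730 = 5.48.
(Overshoot then fixes ζ = 0.193 and hence ω_d = σ·√(1−ζ²)/ζ = 27.9 rad/s.)

σ ≈ 5.48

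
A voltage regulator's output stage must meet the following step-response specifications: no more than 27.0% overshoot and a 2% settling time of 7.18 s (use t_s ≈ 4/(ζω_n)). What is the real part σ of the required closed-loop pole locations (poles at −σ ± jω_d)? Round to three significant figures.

The settling-time spec alone fixes σ = ζω_n = 4/t_s = 4/7.18 = 0.557.
(Overshoot then fixes ζ = 0.385 and hence ω_d = σ·√(1−ζ²)/ζ = 1.34 rad/s.)

σ ≈ 0.557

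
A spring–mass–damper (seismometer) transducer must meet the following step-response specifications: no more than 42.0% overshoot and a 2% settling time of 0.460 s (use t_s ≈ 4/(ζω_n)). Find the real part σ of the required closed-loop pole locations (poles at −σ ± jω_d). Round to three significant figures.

The settling-time spec alone fixes σ = ζω_n = 4/t_s = 4/0.460 = 8.70.
(Overshoot then fixes ζ = 0.266 and hence ω_d = σ·√(1−ζ²)/ζ = 31.5 rad/s.)

σ ≈ 8.70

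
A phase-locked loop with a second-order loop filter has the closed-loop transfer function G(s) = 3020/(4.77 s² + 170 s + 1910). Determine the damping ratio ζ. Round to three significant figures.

ζ ≈ 0.891

Dividing through by 4.77: denominator becomes s² + 35.64 s + 400.4.
So ω_n = √400.4 = 20.0 rad/s and ζ = 35.64/(2·20.0) = 0.891.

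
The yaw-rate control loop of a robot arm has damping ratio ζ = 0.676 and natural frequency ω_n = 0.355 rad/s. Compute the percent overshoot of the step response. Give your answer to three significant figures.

%OS ≈ 5.60%

For an underdamped second-order system, %OS = 100·exp(−πζ/√(1−ζ²)).
πζ/√(1−ζ²) = π·0.676/√(1−0.457) = 2.882, so %OS = 100·e^(−2.882) = 5.60%.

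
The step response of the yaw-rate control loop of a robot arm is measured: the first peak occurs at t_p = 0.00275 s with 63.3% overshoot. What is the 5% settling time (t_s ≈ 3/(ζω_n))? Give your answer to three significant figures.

t_s ≈ 0.0180 s

ζ from %OS: ζ = |ln 0.633|/√(π²+ln²0.633) = 0.144.
From t_p = π/ω_d, ω_d = π/0.00275 = 1140 rad/s, so ω_n = ω_d/√(1−ζ²) = 1150 rad/s.
t_s ≈ 3/(ζω_n) = 3/(0.144·1150) = 0.0180 s.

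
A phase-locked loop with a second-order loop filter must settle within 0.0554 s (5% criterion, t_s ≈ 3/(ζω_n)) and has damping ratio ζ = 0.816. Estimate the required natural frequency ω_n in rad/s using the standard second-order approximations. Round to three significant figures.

ω_n ≈ 66.4 rad/s

Rearranging t_s ≈ 3/(ζω_n) gives ω_n = 3/(ζ·t_s) = 3/(0.816 × 0.0554) = 66.4 rad/s.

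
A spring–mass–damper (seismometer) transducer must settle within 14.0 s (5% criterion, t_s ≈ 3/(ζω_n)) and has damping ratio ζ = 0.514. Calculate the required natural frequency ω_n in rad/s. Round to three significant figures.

Rearranging t_s ≈ 3/(ζω_n) gives ω_n = 3/(ζ·t_s) = 3/(0.514 × 14.0) = 0.417 rad/s.

ω_n ≈ 0.417 rad/s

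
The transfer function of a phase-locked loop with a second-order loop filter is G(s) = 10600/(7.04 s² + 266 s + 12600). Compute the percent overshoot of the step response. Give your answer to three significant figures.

Dividing through by 7.04: denominator becomes s² + 37.78 s + 1790.
So ω_n = √1790 = 42.3 rad/s and ζ = 37.78/(2·42.3) = 0.447.
Overshoot: exp(−π·0.447/√(1−0.447²)) = 0.208, i.e. 20.8%.

%OS ≈ 20.8%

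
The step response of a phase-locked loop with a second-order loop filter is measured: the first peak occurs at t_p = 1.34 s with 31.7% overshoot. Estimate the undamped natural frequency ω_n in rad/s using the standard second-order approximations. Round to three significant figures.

ω_n ≈ 2.50 rad/s

From the overshoot, ζ = −ln(OS)/√(π²+ln²(OS)) = 0.343.
t_p = π/ω_d ⇒ ω_d = 2.34 rad/s; then ω_n = ω_d/√(1−ζ²) = 2.50 rad/s.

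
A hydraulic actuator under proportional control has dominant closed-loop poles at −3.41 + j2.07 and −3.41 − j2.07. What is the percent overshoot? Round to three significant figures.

%OS ≈ 0.565%

With σ = 3.41, ω_d = 2.07: ω_n = √(σ²+ω_d²) = 3.99 rad/s, ζ = σ/ω_n = 0.855.
%OS = 100·exp(−πζ/√(1−ζ²)) = 0.565%.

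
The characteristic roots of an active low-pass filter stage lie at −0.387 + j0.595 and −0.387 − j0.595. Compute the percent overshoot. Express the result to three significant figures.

%OS ≈ 13.0%

The poles are at −σ ± jω_d with σ = 0.387 and ω_d = 0.595, so ω_n = √(σ²+ω_d²) = 0.710 rad/s and ζ = σ/ω_n = 0.545.
%OS = 100 e^{−πζ/√(1−ζ²)} with ζ = 0.545 gives 13.0%.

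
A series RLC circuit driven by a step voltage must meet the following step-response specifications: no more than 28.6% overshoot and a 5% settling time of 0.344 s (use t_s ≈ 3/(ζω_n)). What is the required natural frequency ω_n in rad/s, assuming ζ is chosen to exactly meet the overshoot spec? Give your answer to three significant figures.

ω_n ≈ 23.6 rad/s

From %OS = 100·exp(−πζ/√(1−ζ²)), invert to get ζ = −ln(OS)/√(π² + ln²(OS)) with OS = 0.286.
−ln 0.286 = 1.252, so ζ = 1.252/√(π² + 1.567) = 0.370.
From t_s ≈ 3/(ζω_n): ω_n = 3/(ζ·t_s) = 3/(0.370·0.344) = 23.6 rad/s.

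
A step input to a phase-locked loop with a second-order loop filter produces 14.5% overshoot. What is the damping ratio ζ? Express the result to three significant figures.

ζ = −ln(OS)/√(π² + (ln OS)²). With OS = 0.145, ln OS = −1.931 and ζ = 1.931/3.688 = 0.524.

ζ ≈ 0.524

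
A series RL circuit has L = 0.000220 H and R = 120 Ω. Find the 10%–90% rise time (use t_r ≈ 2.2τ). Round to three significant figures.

τ = L/R = 0.000220/120 = 0.00000183 s.
t_r ≈ 2.2τ = 0.00000403 s.

t_r ≈ 0.00000403 s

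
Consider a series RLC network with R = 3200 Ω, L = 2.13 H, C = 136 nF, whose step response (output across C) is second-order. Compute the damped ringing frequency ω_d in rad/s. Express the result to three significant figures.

ω_d ≈ 1700 rad/s

For a series RLC circuit (capacitor voltage as output), ω_n = 1/√(LC) = 1/√(2.13 H · 136 nF) = 1860 rad/s.
ζ = (R/2)·√(C/L) = (3200/2)·√(136 nF/2.13 H) = 0.404.
The damped frequency ω_d = ω_n√(1−ζ²) = 1700 rad/s.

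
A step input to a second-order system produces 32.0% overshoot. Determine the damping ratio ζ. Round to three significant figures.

ζ ≈ 0.341

Inverting the overshoot relation: ζ = |ln 0.320|/√(π² + ln²0.320) = 0.341.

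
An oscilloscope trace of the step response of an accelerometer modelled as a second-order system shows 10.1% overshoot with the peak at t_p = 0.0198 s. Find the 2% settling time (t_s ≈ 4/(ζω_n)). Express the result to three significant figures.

t_s ≈ 0.0345 s

ζ from %OS: ζ = |ln 0.101|/√(π²+ln²0.101) = 0.589.
t_p = π/ω_d ⇒ ω_d = 159 rad/s; then ω_n = ω_d/√(1−ζ²) = 196 rad/s.
t_s ≈ 4/(ζω_n) = 4/(0.589·196) = 0.0345 s.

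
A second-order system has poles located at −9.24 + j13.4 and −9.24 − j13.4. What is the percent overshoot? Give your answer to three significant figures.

With σ = 9.24, ω_d = 13.4: ω_n = √(σ²+ω_d²) = 16.3 rad/s, ζ = σ/ω_n = 0.568.
%OS = 100 e^{−πζ/√(1−ζ²)} with ζ = 0.568 gives 11.5%.

%OS ≈ 11.5%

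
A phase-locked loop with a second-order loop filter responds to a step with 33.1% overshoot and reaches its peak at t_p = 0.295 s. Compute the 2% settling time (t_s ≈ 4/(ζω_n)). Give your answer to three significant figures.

t_s ≈ 1.07 s

The overshoot fixes ζ = −ln(OS)/√(π²+ln²(OS)) = 0.332.
t_p = π/ω_d ⇒ ω_d = 10.6 rad/s; then ω_n = ω_d/√(1−ζ²) = 11.3 rad/s.
t_s ≈ 4/(ζω_n) = 4/(0.332·11.3) = 1.07 s.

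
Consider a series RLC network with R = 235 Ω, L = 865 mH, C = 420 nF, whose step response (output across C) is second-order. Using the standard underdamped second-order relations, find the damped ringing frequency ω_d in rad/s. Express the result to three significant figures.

ω_d ≈ 1650 rad/s

For a series RLC circuit (capacitor voltage as output), ω_n = 1/√(LC) = 1/√(865 mH · 420 nF) = 1660 rad/s.
ζ = (R/2)·√(C/L) = (235/2)·√(420 nF/865 mH) = 0.0819.
ω_d = ω_n√(1−ζ²) = 1650 rad/s.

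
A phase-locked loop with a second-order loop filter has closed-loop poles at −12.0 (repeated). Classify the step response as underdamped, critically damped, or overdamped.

critically damped

Since there is a repeated negative-real pole, the response is critically damped.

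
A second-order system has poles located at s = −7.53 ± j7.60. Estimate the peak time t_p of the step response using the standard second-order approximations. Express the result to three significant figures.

t_p ≈ 0.413 s

t_p = π/ω_d with ω_d = 7.60 (the imaginary part), so t_p = 0.413 s.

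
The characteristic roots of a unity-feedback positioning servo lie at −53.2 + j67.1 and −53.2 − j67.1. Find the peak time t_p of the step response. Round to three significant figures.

t_p ≈ 0.0468 s

t_p = π/ω_d with ω_d = 67.1 (the imaginary part), so t_p = 0.0468 s.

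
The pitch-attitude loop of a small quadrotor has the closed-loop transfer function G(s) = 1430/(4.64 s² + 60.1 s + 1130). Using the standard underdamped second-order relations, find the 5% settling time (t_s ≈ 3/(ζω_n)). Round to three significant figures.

Dividing through by 4.64: denominator becomes s² + 12.95 s + 243.5.
So ω_n = √243.5 = 15.6 rad/s and ζ = 12.95/(2·15.6) = 0.415.
t_s ≈ 3/(ζω_n) = 0.463 s.

t_s ≈ 0.463 s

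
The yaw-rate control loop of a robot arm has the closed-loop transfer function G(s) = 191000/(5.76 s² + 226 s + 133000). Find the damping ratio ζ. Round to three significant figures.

ζ ≈ 0.129

Dividing through by 5.76: denominator becomes s² + 39.24 s + 23090.
So ω_n = √23090 = 152 rad/s and ζ = 39.24/(2·152) = 0.129.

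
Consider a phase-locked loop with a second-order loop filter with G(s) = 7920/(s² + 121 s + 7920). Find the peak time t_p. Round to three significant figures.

t_p ≈ 0.0481 s

Comparing the denominator to s² + 2ζω_n s + ω_n²: ω_n = √7920 = 89.0 rad/s, and 2ζω_n = 121 so ζ = 121/(2·89.0) = 0.680.
ω_d = 89.0·√(1 − 0.680²) = 65.3 rad/s. Then t_p = π/ω_d = 0.0481 s.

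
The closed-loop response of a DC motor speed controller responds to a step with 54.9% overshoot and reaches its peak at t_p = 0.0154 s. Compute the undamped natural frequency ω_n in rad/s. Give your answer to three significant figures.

ω_n ≈ 208 rad/s

The overshoot fixes ζ = −ln(OS)/√(π²+ln²(OS)) = 0.187.
From t_p = π/ω_d, ω_d = π/0.0154 = 204 rad/s, so ω_n = ω_d/√(1−ζ²) = 208 rad/s.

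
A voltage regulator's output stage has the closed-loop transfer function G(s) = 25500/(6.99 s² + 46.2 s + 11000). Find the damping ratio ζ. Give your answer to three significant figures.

Dividing through by 6.99: denominator becomes s² + 6.609 s + 1574.
So ω_n = √1574 = 39.7 rad/s and ζ = 6.609/(2·39.7) = 0.0833.

ζ ≈ 0.0833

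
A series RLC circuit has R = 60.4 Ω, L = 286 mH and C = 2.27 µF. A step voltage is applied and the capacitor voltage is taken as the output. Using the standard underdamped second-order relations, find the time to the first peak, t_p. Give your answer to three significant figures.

For a series RLC circuit (capacitor voltage as output), ω_n = 1/√(LC) = 1/√(286 mH · 2.27 µF) = 1240 rad/s.
ζ = (R/2)·√(C/L) = (60.4/2)·√(2.27 µF/286 mH) = 0.0851.
ω_d = ω_n√(1−ζ²) = 1240 rad/s. t_p = π/ω_d = 0.00254 s.

t_p ≈ 0.00254 s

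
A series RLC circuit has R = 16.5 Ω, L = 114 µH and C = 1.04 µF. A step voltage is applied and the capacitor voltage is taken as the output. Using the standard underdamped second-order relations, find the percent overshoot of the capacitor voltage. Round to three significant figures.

For a series RLC circuit (capacitor voltage as output), ω_n = 1/√(LC) = 1/√(114 µH · 1.04 µF) = 91800 rad/s.
ζ = (R/2)·√(C/L) = (16.5/2)·√(1.04 µF/114 µH) = 0.788.
Overshoot: exp(−π·0.788/√(1−0.788²)) = 0.0179, i.e. 1.79%.

%OS ≈ 1.79%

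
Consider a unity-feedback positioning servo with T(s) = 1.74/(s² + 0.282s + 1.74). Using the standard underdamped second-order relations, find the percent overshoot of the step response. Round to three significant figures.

%OS ≈ 71.3%

Matching coefficients with s² + 2ζω_n s + ω_n² gives ω_n² = 1.74 ⇒ ω_n = 1.32 rad/s, and ζ = 0.282/(2ω_n) = 0.107.
%OS = 100·exp(−πζ/√(1−ζ²)) = 71.3%.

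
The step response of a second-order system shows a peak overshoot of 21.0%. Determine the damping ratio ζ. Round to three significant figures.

Inverting the overshoot relation: ζ = |ln 0.210|/√(π² + ln²0.210) = 0.445.

ζ ≈ 0.445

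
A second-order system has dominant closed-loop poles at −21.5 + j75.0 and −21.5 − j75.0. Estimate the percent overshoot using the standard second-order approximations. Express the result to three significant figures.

%OS ≈ 40.6%

The poles are at −σ ± jω_d with σ = 21.5 and ω_d = 75.0, so ω_n = √(σ²+ω_d²) = 78.0 rad/s and ζ = σ/ω_n = 0.276.
Overshoot: exp(−π·0.276/√(1−0.276²)) = 0.406, i.e. 40.6%.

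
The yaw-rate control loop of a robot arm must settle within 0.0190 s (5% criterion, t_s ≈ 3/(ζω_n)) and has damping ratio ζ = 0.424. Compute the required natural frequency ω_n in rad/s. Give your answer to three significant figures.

Rearranging t_s ≈ 3/(ζω_n) gives ω_n = 3/(ζ·t_s) = 3/(0.424 × 0.0190) = 372 rad/s.

ω_n ≈ 372 rad/s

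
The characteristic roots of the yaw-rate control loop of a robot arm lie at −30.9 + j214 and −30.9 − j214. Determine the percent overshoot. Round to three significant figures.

|pole| = ω_n = √(30.9² + 214²) = 216 rad/s; ζ = cos θ = σ/ω_n = 0.143.
%OS = 100 e^{−πζ/√(1−ζ²)} with ζ = 0.143 gives 63.5%.

%OS ≈ 63.5%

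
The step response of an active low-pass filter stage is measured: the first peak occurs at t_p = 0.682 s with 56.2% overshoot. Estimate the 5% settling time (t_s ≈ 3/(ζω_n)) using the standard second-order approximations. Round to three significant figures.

t_s ≈ 3.55 s

ζ from %OS: ζ = |ln 0.562|/√(π²+ln²0.562) = 0.180.
t_p = π/ω_d ⇒ ω_d = 4.61 rad/s; then ω_n = ω_d/√(1−ζ²) = 4.68 rad/s.
t_s ≈ 3/(ζω_n) = 3/(0.180·4.68) = 3.55 s.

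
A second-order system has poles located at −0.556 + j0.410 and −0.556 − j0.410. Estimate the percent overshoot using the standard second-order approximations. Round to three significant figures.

With σ = 0.556, ω_d = 0.410: ω_n = √(σ²+ω_d²) = 0.691 rad/s, ζ = σ/ω_n = 0.805.
%OS = 100 e^{−πζ/√(1−ζ²)} with ζ = 0.805 gives 1.41%.

%OS ≈ 1.41%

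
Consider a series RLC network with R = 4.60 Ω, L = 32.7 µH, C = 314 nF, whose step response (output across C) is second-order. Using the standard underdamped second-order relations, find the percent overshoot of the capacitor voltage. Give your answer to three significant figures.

%OS ≈ 48.3%

For a series RLC circuit (capacitor voltage as output), ω_n = 1/√(LC) = 1/√(32.7 µH · 314 nF) = 312000 rad/s.
ζ = (R/2)·√(C/L) = (4.60/2)·√(314 nF/32.7 µH) = 0.225.
%OS = 100 e^{−πζ/√(1−ζ²)} with ζ = 0.225 gives 48.3%.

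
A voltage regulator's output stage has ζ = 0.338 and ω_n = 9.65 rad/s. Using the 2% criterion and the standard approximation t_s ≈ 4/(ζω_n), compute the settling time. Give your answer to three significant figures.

t_s ≈ 1.23 s

t_s ≈ 4/(ζω_n) = 4/(0.338 × 9.65) = 1.23 s.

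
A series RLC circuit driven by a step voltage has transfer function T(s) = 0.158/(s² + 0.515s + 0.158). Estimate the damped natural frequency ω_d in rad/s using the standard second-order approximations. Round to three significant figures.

ω_d ≈ 0.303 rad/s

Comparing the denominator to s² + 2ζω_n s + ω_n²: ω_n = √0.158 = 0.397 rad/s, and 2ζω_n = 0.515 so ζ = 0.515/(2·0.397) = 0.648.
ω_d = ω_n√(1−ζ²) = 0.303 rad/s.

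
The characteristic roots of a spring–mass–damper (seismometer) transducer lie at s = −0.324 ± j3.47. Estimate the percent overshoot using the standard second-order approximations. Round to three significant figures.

%OS ≈ 74.6%

With σ = 0.324, ω_d = 3.47: ω_n = √(σ²+ω_d²) = 3.49 rad/s, ζ = σ/ω_n = 0.0930.
%OS = 100 e^{−πζ/√(1−ζ²)} with ζ = 0.0930 gives 74.6%.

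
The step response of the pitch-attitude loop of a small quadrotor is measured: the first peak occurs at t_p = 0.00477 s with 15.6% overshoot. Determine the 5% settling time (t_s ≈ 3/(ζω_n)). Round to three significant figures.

ζ from %OS: ζ = |ln 0.156|/√(π²+ln²0.156) = 0.509.
t_p = π/ω_d ⇒ ω_d = 659 rad/s; then ω_n = ω_d/√(1−ζ²) = 765 rad/s.
t_s ≈ 3/(ζω_n) = 3/(0.509·765) = 0.00770 s.

t_s ≈ 0.00770 s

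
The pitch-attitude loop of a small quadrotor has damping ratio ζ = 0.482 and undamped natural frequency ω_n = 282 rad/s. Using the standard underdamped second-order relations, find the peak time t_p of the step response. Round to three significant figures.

The damped frequency is ω_d = ω_n√(1−ζ²) = 282·√(1−0.232) = 247 rad/s.
Peak time t_p = π/ω_d = π/247 = 0.0127 s.

t_p ≈ 0.0127 s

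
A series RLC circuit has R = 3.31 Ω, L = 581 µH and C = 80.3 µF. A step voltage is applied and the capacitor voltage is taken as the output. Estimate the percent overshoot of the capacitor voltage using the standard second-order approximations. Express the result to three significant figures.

For a series RLC circuit (capacitor voltage as output), ω_n = 1/√(LC) = 1/√(581 µH · 80.3 µF) = 4630 rad/s.
ζ = (R/2)·√(C/L) = (3.31/2)·√(80.3 µF/581 µH) = 0.615.
%OS = 100 e^{−πζ/√(1−ζ²)} with ζ = 0.615 gives 8.61%.

%OS ≈ 8.61%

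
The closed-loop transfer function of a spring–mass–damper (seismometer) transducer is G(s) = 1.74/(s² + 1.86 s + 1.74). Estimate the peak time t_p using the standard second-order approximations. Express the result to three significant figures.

ω_n = √1.74 = 1.32 rad/s; ζ = 1.86/(2·1.32) = 0.705.
ω_d = 1.32·√(1 − 0.705²) = 0.935 rad/s. Then t_p = π/ω_d = 3.36 s.

t_p ≈ 3.36 s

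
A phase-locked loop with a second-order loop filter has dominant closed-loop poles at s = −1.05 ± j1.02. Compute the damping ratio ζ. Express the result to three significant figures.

ζ ≈ 0.717

The poles are at −σ ± jω_d with σ = 1.05 and ω_d = 1.02, so ω_n = √(σ²+ω_d²) = 1.46 rad/s and ζ = σ/ω_n = 0.717.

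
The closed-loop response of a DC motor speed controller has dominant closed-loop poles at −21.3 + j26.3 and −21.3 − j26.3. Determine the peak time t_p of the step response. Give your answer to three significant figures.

t_p ≈ 0.119 s

t_p = π/ω_d with ω_d = 26.3 (the imaginary part), so t_p = 0.119 s.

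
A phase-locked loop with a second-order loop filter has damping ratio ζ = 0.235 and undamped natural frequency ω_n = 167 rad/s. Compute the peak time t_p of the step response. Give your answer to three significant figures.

t_p ≈ 0.0194 s

The damped frequency is ω_d = ω_n√(1−ζ²) = 167·√(1−0.0552) = 162 rad/s.
Peak time t_p = π/ω_d = π/162 = 0.0194 s.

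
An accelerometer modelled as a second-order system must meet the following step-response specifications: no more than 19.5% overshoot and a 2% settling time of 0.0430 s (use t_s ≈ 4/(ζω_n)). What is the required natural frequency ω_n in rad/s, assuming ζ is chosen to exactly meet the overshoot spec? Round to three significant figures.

ω_n ≈ 202 rad/s

ζ = −ln(OS)/√(π² + (ln OS)²). With OS = 0.195, ln OS = −1.635 and ζ = 1.635/3.541 = 0.462.
Then ω_n = 4/(ζ t_s) = 4/(0.462 × 0.0430) = 202 rad/s.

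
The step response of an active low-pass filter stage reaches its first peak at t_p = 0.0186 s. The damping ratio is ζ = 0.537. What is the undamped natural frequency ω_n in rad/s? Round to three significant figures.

Peak time t_p = π/ω_d, so ω_d = π/t_p = π/0.0186 = 169 rad/s.
ω_n = ω_d/√(1−ζ²) = 169/√0.712 = 200 rad/s.

ω_n ≈ 200 rad/s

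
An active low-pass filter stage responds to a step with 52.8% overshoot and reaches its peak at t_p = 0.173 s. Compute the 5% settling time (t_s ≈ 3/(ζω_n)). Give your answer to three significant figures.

t_s ≈ 0.813 s

ζ from %OS: ζ = |ln 0.528|/√(π²+ln²0.528) = 0.199.
From t_p = π/ω_d, ω_d = π/0.173 = 18.2 rad/s, so ω_n = ω_d/√(1−ζ²) = 18.5 rad/s.
t_s ≈ 3/(ζω_n) = 3/(0.199·18.5) = 0.813 s.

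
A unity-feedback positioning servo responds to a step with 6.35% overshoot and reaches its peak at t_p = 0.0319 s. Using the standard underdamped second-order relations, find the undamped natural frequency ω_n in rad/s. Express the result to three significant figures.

The overshoot fixes ζ = −ln(OS)/√(π²+ln²(OS)) = 0.660.
From t_p = π/ω_d, ω_d = π/0.0319 = 98.5 rad/s, so ω_n = ω_d/√(1−ζ²) = 131 rad/s.

ω_n ≈ 131 rad/s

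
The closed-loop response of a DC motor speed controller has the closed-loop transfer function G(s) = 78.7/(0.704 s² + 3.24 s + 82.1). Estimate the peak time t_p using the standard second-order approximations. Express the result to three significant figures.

t_p ≈ 0.298 s

Dividing through by 0.704: denominator becomes s² + 4.602 s + 116.6.
So ω_n = √116.6 = 10.8 rad/s and ζ = 4.602/(2·10.8) = 0.213.
The damped frequency ω_d = ω_n√(1−ζ²) = 10.6 rad/s. t_p = π/ω_d = 0.298 s.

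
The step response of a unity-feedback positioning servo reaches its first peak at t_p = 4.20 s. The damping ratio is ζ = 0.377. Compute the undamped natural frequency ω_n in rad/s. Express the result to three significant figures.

Peak time t_p = π/ω_d, so ω_d = π/t_p = π/4.20 = 0.748 rad/s.
ω_n = ω_d/√(1−ζ²) = 0.748/√0.858 = 0.808 rad/s.

ω_n ≈ 0.808 rad/s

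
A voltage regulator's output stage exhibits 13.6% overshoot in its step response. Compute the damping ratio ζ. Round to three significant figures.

ζ ≈ 0.536

Inverting the overshoot relation: ζ = |ln 0.136|/√(π² + ln²0.136) = 0.536.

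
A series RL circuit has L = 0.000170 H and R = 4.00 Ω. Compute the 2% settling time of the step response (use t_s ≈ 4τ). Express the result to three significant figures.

t_s ≈ 0.000170 s

τ = L/R = 0.000170/4.00 = 0.0000425 s.
t_s ≈ 4τ = 0.000170 s.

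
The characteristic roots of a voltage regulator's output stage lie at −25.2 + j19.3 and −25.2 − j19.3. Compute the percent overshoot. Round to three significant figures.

%OS ≈ 1.65%

|pole| = ω_n = √(25.2² + 19.3²) = 31.7 rad/s; ζ = cos θ = σ/ω_n = 0.794.
Overshoot: exp(−π·0.794/√(1−0.794²)) = 0.0165, i.e. 1.65%.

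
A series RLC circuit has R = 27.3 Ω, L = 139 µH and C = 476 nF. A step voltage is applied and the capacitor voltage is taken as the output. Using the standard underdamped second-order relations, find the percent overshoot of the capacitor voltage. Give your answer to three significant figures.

%OS ≈ 1.54%

For a series RLC circuit (capacitor voltage as output), ω_n = 1/√(LC) = 1/√(139 µH · 476 nF) = 123000 rad/s.
ζ = (R/2)·√(C/L) = (27.3/2)·√(476 nF/139 µH) = 0.799.
%OS = 100 e^{−πζ/√(1−ζ²)} with ζ = 0.799 gives 1.54%.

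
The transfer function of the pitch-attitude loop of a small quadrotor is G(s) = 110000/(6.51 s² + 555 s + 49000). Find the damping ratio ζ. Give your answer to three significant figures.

Dividing through by 6.51: denominator becomes s² + 85.25 s + 7527.
So ω_n = √7527 = 86.8 rad/s and ζ = 85.25/(2·86.8) = 0.491.

ζ ≈ 0.491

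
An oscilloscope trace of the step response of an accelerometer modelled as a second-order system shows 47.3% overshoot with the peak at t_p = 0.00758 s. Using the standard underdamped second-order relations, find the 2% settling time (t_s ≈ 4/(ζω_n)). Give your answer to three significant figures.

From the overshoot, ζ = −ln(OS)/√(π²+ln²(OS)) = 0.232.
From t_p = π/ω_d, ω_d = π/0.00758 = 414 rad/s, so ω_n = ω_d/√(1−ζ²) = 426 rad/s.
t_s ≈ 4/(ζω_n) = 4/(0.232·426) = 0.0405 s.

t_s ≈ 0.0405 s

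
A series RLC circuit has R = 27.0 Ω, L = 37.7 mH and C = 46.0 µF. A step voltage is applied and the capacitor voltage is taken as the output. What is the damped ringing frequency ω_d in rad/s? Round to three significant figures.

ω_d ≈ 670 rad/s

For a series RLC circuit (capacitor voltage as output), ω_n = 1/√(LC) = 1/√(37.7 mH · 46.0 µF) = 759 rad/s.
ζ = (R/2)·√(C/L) = (27.0/2)·√(46.0 µF/37.7 mH) = 0.472.
ω_d = 759·√(1 − 0.472²) = 670 rad/s.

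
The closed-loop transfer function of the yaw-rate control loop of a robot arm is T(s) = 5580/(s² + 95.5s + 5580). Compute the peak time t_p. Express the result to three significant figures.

t_p ≈ 0.0547 s

ω_n = √5580 = 74.7 rad/s; ζ = 95.5/(2·74.7) = 0.639.
ω_d = 74.7·√(1 − 0.639²) = 57.4 rad/s. Then t_p = π/ω_d = 0.0547 s.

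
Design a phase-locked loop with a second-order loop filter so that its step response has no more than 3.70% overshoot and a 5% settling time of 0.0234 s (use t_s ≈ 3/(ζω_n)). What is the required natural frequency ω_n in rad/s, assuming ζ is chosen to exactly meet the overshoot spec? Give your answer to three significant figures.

ω_n ≈ 177 rad/s

Inverting the overshoot relation: ζ = |ln 0.0370|/√(π² + ln²0.0370) = 0.724.
From t_s ≈ 3/(ζω_n): ω_n = 3/(ζ·t_s) = 3/(0.724·0.0234) = 177 rad/s.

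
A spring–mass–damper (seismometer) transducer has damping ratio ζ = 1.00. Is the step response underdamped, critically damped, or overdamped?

Since ζ = 1, the system is critically damped.

critically damped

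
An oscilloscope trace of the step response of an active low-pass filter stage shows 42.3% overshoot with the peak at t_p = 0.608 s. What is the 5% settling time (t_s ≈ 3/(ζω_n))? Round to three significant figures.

The overshoot fixes ζ = −ln(OS)/√(π²+ln²(OS)) = 0.264.
t_p = π/ω_d ⇒ ω_d = 5.17 rad/s; then ω_n = ω_d/√(1−ζ²) = 5.36 rad/s.
t_s ≈ 3/(ζω_n) = 3/(0.264·5.36) = 2.12 s.

t_s ≈ 2.12 s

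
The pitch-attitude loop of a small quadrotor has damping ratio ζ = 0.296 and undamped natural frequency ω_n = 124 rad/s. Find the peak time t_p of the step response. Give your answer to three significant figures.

t_p ≈ 0.0265 s

The damped frequency is ω_d = ω_n√(1−ζ²) = 124·√(1−0.0876) = 118 rad/s.
Peak time t_p = π/ω_d = π/118 = 0.0265 s.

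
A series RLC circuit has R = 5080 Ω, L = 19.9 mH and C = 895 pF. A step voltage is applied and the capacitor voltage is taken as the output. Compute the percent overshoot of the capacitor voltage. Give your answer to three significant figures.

For a series RLC circuit (capacitor voltage as output), ω_n = 1/√(LC) = 1/√(19.9 mH · 895 pF) = 237000 rad/s.
ζ = (R/2)·√(C/L) = (5080/2)·√(895 pF/19.9 mH) = 0.539.
%OS = 100 e^{−πζ/√(1−ζ²)} with ζ = 0.539 gives 13.4%.

%OS ≈ 13.4%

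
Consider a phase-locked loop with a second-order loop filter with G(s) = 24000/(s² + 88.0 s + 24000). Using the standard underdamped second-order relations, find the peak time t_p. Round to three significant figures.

Comparing the denominator to s² + 2ζω_n s + ω_n²: ω_n = √24000 = 155 rad/s, and 2ζω_n = 88.0 so ζ = 88.0/(2·155) = 0.284.
ω_d = 155·√(1 − 0.284²) = 149 rad/s. Then t_p = π/ω_d = 0.0211 s.

t_p ≈ 0.0211 s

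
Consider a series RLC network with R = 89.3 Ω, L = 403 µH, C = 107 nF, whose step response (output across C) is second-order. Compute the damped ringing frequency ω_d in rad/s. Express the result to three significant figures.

ω_d ≈ 104000 rad/s

For a series RLC circuit (capacitor voltage as output), ω_n = 1/√(LC) = 1/√(403 µH · 107 nF) = 152000 rad/s.
ζ = (R/2)·√(C/L) = (89.3/2)·√(107 nF/403 µH) = 0.728.
ω_d = ω_n√(1−ζ²) = 104000 rad/s.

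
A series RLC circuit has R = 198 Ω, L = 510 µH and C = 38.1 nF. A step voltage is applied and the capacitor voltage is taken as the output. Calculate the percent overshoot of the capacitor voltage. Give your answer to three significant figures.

%OS ≈ 0.555%

For a series RLC circuit (capacitor voltage as output), ω_n = 1/√(LC) = 1/√(510 µH · 38.1 nF) = 227000 rad/s.
ζ = (R/2)·√(C/L) = (198/2)·√(38.1 nF/510 µH) = 0.856.
%OS = 100·exp(−πζ/√(1−ζ²)) = 0.555%.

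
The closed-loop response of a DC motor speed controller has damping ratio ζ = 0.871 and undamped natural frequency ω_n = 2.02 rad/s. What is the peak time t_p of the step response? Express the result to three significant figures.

The damped frequency is ω_d = ω_n√(1−ζ²) = 2.02·√(1−0.759) = 0.992 rad/s.
Peak time t_p = π/ω_d = π/0.992 = 3.17 s.

t_p ≈ 3.17 s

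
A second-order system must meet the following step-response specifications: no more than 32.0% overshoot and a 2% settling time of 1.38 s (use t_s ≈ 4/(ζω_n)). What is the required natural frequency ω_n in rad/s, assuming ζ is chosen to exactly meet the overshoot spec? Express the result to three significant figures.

ω_n ≈ 8.50 rad/s

Inverting the overshoot relation: ζ = |ln 0.320|/√(π² + ln²0.320) = 0.341.
From t_s ≈ 4/(ζω_n): ω_n = 4/(ζ·t_s) = 4/(0.341·1.38) = 8.50 rad/s.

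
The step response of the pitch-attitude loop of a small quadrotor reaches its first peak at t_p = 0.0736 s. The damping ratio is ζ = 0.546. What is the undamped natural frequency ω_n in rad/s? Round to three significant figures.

Peak time t_p = π/ω_d, so ω_d = π/t_p = π/0.0736 = 42.7 rad/s.
ω_n = ω_d/√(1−ζ²) = 42.7/√0.702 = 50.9 rad/s.

ω_n ≈ 50.9 rad/s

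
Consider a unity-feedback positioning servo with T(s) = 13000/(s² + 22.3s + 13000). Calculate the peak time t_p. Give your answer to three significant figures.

Matching coefficients with s² + 2ζω_n s + ω_n² gives ω_n² = 13000 ⇒ ω_n = 114 rad/s, and ζ = 22.3/(2ω_n) = 0.0978.
ω_d = 114·√(1 − 0.0978²) = 113 rad/s. Then t_p = π/ω_d = 0.0277 s.

t_p ≈ 0.0277 s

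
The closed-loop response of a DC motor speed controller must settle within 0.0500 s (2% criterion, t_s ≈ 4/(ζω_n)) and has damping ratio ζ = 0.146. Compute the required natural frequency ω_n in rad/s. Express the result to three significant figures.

ω_n ≈ 548 rad/s

Rearranging t_s ≈ 4/(ζω_n) gives ω_n = 4/(ζ·t_s) = 4/(0.146 × 0.0500) = 548 rad/s.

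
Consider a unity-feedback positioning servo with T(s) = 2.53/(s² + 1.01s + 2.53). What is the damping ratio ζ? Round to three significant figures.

ζ ≈ 0.317

Matching coefficients with s² + 2ζω_n s + ω_n² gives ω_n² = 2.53 ⇒ ω_n = 1.59 rad/s, and ζ = 1.01/(2ω_n) = 0.317.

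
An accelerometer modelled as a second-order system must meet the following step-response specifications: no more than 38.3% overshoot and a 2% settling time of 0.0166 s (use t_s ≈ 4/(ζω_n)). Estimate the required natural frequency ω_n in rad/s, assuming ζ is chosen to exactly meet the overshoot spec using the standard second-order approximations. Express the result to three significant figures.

ω_n ≈ 825 rad/s

Inverting the overshoot relation: ζ = |ln 0.383|/√(π² + ln²0.383) = 0.292.
From t_s ≈ 4/(ζω_n): ω_n = 4/(ζ·t_s) = 4/(0.292·0.0166) = 825 rad/s.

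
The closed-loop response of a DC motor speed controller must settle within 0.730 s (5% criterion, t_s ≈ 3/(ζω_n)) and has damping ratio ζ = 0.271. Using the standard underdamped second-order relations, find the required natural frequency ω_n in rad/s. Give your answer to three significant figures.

ω_n ≈ 15.2 rad/s

Rearranging t_s ≈ 3/(ζω_n) gives ω_n = 3/(ζ·t_s) = 3/(0.271 × 0.730) = 15.2 rad/s.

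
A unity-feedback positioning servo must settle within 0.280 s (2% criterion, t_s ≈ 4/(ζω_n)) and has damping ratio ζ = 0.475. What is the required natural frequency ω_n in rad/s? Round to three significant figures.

Rearranging t_s ≈ 4/(ζω_n) gives ω_n = 4/(ζ·t_s) = 4/(0.475 × 0.280) = 30.1 rad/s.

ω_n ≈ 30.1 rad/s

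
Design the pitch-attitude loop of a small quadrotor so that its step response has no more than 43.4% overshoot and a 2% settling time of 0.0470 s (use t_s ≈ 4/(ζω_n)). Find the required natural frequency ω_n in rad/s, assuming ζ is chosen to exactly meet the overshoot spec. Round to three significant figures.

ω_n ≈ 331 rad/s

ζ = −ln(OS)/√(π² + (ln OS)²). With OS = 0.434, ln OS = −0.8347 and ζ = 0.8347/3.251 = 0.257.
From t_s ≈ 4/(ζω_n): ω_n = 4/(ζ·t_s) = 4/(0.257·0.0470) = 331 rad/s.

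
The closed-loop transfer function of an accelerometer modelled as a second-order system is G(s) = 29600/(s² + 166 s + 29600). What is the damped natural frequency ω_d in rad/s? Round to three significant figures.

Matching coefficients with s² + 2ζω_n s + ω_n² gives ω_n² = 29600 ⇒ ω_n = 172 rad/s, and ζ = 166/(2ω_n) = 0.482.
ω_d = 172·√(1 − 0.482²) = 151 rad/s.

ω_d ≈ 151 rad/s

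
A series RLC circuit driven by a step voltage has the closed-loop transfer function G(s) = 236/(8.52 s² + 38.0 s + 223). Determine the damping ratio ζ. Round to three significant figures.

ζ ≈ 0.436

Dividing through by 8.52: denominator becomes s² + 4.460 s + 26.17.
So ω_n = √26.17 = 5.12 rad/s and ζ = 4.460/(2·5.12) = 0.436.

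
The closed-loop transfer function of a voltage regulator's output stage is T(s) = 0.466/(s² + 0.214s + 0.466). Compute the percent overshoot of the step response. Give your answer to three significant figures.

%OS ≈ 60.7%

ω_n = √0.466 = 0.683 rad/s; ζ = 0.214/(2·0.683) = 0.157.
%OS = 100·exp(−πζ/√(1−ζ²)) = 60.7%.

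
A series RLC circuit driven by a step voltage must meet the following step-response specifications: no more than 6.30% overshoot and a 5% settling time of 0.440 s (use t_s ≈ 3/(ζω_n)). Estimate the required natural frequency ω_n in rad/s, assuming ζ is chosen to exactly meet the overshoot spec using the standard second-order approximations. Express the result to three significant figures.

ω_n ≈ 10.3 rad/s

Inverting the overshoot relation: ζ = |ln 0.0630|/√(π² + ln²0.0630) = 0.661.
Then ω_n = 3/(ζ t_s) = 3/(0.661 × 0.440) = 10.3 rad/s.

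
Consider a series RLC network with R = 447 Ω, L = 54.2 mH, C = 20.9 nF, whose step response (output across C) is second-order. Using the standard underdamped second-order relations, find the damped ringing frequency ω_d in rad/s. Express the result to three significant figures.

ω_d ≈ 29400 rad/s

For a series RLC circuit (capacitor voltage as output), ω_n = 1/√(LC) = 1/√(54.2 mH · 20.9 nF) = 29700 rad/s.
ζ = (R/2)·√(C/L) = (447/2)·√(20.9 nF/54.2 mH) = 0.139.
ω_d = ω_n√(1−ζ²) = 29400 rad/s.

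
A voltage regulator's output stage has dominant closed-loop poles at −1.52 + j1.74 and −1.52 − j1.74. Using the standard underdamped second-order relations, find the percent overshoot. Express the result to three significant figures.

The poles are at −σ ± jω_d with σ = 1.52 and ω_d = 1.74, so ω_n = √(σ²+ω_d²) = 2.31 rad/s and ζ = σ/ω_n = 0.658.
%OS = 100 e^{−πζ/√(1−ζ²)} with ζ = 0.658 gives 6.43%.

%OS ≈ 6.43%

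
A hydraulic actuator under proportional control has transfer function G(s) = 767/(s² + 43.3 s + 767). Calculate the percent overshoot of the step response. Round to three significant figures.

Comparing the denominator to s² + 2ζω_n s + ω_n²: ω_n = √767 = 27.7 rad/s, and 2ζω_n = 43.3 so ζ = 43.3/(2·27.7) = 0.782.
%OS = 100 e^{−πζ/√(1−ζ²)} with ζ = 0.782 gives 1.95%.

%OS ≈ 1.95%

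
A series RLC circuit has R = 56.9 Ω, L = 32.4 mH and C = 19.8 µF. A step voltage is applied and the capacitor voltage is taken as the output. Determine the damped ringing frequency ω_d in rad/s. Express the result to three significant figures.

For a series RLC circuit (capacitor voltage as output), ω_n = 1/√(LC) = 1/√(32.4 mH · 19.8 µF) = 1250 rad/s.
ζ = (R/2)·√(C/L) = (56.9/2)·√(19.8 µF/32.4 mH) = 0.703.
ω_d = ω_n√(1−ζ²) = 888 rad/s.

ω_d ≈ 888 rad/s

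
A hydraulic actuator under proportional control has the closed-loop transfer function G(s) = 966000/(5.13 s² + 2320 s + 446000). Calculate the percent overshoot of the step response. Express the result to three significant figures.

%OS ≈ 2.34%

Dividing through by 5.13: denominator becomes s² + 452.2 s + 86940.
So ω_n = √86940 = 295 rad/s and ζ = 452.2/(2·295) = 0.767.
Overshoot: exp(−π·0.767/√(1−0.767²)) = 0.0234, i.e. 2.34%.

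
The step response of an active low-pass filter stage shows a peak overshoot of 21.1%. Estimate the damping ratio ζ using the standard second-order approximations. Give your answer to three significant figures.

ζ ≈ 0.444

Inverting the overshoot relation: ζ = |ln 0.211|/√(π² + ln²0.211) = 0.444.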